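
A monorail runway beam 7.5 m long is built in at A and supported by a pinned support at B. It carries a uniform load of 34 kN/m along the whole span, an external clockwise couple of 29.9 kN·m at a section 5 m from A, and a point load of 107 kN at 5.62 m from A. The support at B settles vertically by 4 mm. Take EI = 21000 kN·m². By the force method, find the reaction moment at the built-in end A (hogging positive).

Remove the prop at B; the released (primary) structure is a cantilever built in at A.
Deflection at B on the released cantilever, summing each load's contribution:
  UDL 34: wL⁴/(8EI) = 13447/EI
  clockwise couple 29.9 at a = 5: M₀a(2L − a)/(2EI) = 747.5/EI
  point load 107 at a = 5.62: Pa²(3L − a)/(6EI) = 9508/EI
  δ_0 = 23703/EI
Tip deflection under a unit load at B: L³/(3EI) = 140.6/EI.
With EI = 21000 kN·m²: δ_0 = 1.1287 m and δ_{BB} = 0.006696 m/kN.
Compatibility — the beam at B must follow the support down by 0.004 m: δ_0 − R_B·δ_{BB} = 0.004, so R_B = (1.1287 − 0.004)/0.006696 = 168 kN.
Moment equilibrium about A: M_A = Σ(load moments about A) − R_B·L = 1587 − 168×7.5 = 327.8 kN·m.

M_A = 327.8 kN·m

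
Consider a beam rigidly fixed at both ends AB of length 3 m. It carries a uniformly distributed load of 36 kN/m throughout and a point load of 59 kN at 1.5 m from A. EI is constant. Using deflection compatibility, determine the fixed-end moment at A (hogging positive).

Release both end moments; the primary structure is a simply-supported span AB with redundants M_A and M_B.
End rotations of the released simple span under the applied load (×1/EI):
  at A: UDL 36: wL³/(24EI) = 40.5/EI
  at B: UDL 36: wL³/(24EI) = 40.5/EI
  at A: point load 59 at a = 1.5: Pab(L + b)/(6LEI) = 33.19/EI
  at B: point load 59 at a = 1.5: Pab(L + a)/(6LEI) = 33.19/EI
  θ_A0 = 73.69/EI,  θ_B0 = 73.69/EI
Flexibility coefficients: a unit moment at one end gives L/(3EI) there and L/(6EI) at the far end, so f₁₁ = f₂₂ = 1/EI and f₁₂ = f₂₁ = 0.5/EI.
Compatibility — zero rotation at each built-in end:
  1 M_A + 0.5 M_B = 73.69
  0.5 M_A + 1 M_B = 73.69
Solving the pair gives M_A = 49.12 kN·m and M_B = 49.12 kN·m (hogging).

M_A = 49.12 kN·m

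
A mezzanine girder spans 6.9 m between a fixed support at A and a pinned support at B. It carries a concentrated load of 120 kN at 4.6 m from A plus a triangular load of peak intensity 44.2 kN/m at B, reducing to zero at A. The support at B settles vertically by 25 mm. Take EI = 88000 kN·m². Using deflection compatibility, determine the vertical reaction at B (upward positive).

Release the roller at B. Primary structure: cantilever fixed at A.
Primary-structure tip deflection at B by superposition:
  point load 120 at a = 4.6: Pa²(3L − a)/(6EI) = 6814/EI
  triangular load, peak 44.2 at the free end: 11w₀L⁴/(120EI) = 9184/EI
  δ_0 = 15997/EI
Flexibility coefficient — unit upward force at B: δ_{BB} = L³/(3EI) = 109.5/EI.
With EI = 88000 kN·m²: δ_0 = 0.18179 m and δ_{BB} = 0.001244 m/kN.
Compatibility — the beam at B must follow the support down by 0.025 m: δ_0 − R_B·δ_{BB} = 0.025, so R_B = (0.18179 − 0.025)/0.001244 = 126 kN.

R_B = 126 kN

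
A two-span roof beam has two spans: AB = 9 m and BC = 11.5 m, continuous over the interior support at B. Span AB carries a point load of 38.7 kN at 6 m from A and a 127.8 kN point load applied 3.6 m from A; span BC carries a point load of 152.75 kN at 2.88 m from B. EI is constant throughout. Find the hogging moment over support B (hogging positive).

M_B = 275 kN·m

Insert a hinge at B; M_B is the redundant, and each span becomes simply supported.
End slopes at the hinge B, treating each span as simply supported:
  span AB: point load 38.7 at a = 6: Pab(L + a)/(6LEI) = 193.5/EI
  span AB: point load 127.8 at a = 3.6: Pab(L + a)/(6LEI) = 579.7/EI
  span BC: point load 152.75 at a = 2.88: Pab(L + b)/(6LEI) = 1106/EI
  relative rotation θ_0 = (773.2 + 1106)/EI = 1879/EI
A unit hogging moment at B produces rotation L₁/(3EI) + L₂/(3EI) = 6.833/EI.
Compatibility: M_B·(L₁+L₂)/(3EI) = θ_0, giving M_B = 275 kN·m (hogging).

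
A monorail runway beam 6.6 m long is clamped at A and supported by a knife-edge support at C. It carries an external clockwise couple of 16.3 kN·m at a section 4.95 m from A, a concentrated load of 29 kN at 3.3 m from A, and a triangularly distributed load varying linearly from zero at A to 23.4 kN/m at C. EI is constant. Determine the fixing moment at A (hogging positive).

M_A = 88.73 kN·m

Remove the prop at C; the released (primary) structure is a cantilever built in at A.
Free-end deflection of the primary structure under the applied loading (downward +):
  clockwise couple 16.3 at a = 4.95: M₀a(2L − a)/(2EI) = 332.8/EI
  point load 29 at a = 3.3: Pa²(3L − a)/(6EI) = 868.5/EI
  triangular load, peak 23.4 at the free end: 11w₀L⁴/(120EI) = 4070/EI
  δ_0 = 5271/EI
Flexibility coefficient — unit upward force at C: δ_{CC} = L³/(3EI) = 95.83/EI.
The prop prevents deflection at C: R_C = δ_0/δ_{CC} = 5271/95.83 = 55.01 kN.
Moment equilibrium about A: M_A = Σ(load moments about A) − R_C·L = 451.8 − 55.01×6.6 = 88.73 kN·m.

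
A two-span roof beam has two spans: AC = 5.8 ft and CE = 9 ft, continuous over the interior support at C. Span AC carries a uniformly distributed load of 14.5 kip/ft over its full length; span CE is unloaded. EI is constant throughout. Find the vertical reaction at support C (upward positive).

R_C = 48.82 kip

Release continuity at C by inserting a hinge; the redundant is the internal moment M_C. The primary structure is two simply-supported spans AC and CE.
Discontinuity in slope at C on the released structure — sum the simple-span end rotations:
  span AC: UDL 14.5: wL³/(24EI) = 117.9/EI
  relative rotation θ_0 = (117.9 + 0)/EI = 117.9/EI
A unit hogging moment at C produces rotation L₁/(3EI) + L₂/(3EI) = 4.933/EI.
Compatibility: M_C·(L₁+L₂)/(3EI) = θ_0, giving M_C = 23.89 kip·ft (hogging).
Span AC, ΣM about A with M_C applied at C: R_C^{AC}·5.8 = 243.9 + 23.89, so R_C^{AC} = 46.17 kip and R_A = 84.1 − 46.17 = 37.93 kip.
Span CE, ΣM about E: R_C^{CE}·9 = 0 + 23.89, so R_C^{CE} = 2.655 kip and R_E = 0 − 2.655 = -2.655 kip.
R_C = 46.17 + 2.655 = 48.82 kip.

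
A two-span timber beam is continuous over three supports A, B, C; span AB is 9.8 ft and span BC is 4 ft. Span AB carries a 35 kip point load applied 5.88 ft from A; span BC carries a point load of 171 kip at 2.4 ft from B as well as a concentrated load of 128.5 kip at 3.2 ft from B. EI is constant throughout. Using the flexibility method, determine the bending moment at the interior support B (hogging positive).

M_B = 94.38 kip·ft

Take M_B as the redundant. Released structure: two simple spans AB and BC with a hinge at B.
End slopes at the hinge B, treating each span as simply supported:
  span AB: point load 35 at a = 5.88: Pab(L + a)/(6LEI) = 215.1/EI
  span BC: point load 171 at a = 2.4: Pab(L + b)/(6LEI) = 153.2/EI
  span BC: point load 128.5 at a = 3.2: Pab(L + b)/(6LEI) = 65.79/EI
  relative rotation θ_0 = (215.1 + 219)/EI = 434.1/EI
A unit hogging moment at B produces rotation L₁/(3EI) + L₂/(3EI) = 4.6/EI.
Slope continuity at B: θ_0 = M_B·4.6/EI, so M_B = 434.1/4.6 = 94.38 kip·ft (hogging).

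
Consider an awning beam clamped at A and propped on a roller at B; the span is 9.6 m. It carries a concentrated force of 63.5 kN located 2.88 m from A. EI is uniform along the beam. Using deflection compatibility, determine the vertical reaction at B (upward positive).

R_B = 7.715 kN

Take the reaction at B as the redundant and release it; the primary structure is a cantilever fixed at A.
Downward deflection at the released point B due to the loads:
  point load 63.5 at a = 2.88: Pa²(3L − a)/(6EI) = 2275/EI
Tip deflection under a unit load at B: L³/(3EI) = 294.9/EI.
Compatibility at B: δ_0 − R_B·δ_{BB} = 0, so R_B = 2275/294.9 = 7.715 kN.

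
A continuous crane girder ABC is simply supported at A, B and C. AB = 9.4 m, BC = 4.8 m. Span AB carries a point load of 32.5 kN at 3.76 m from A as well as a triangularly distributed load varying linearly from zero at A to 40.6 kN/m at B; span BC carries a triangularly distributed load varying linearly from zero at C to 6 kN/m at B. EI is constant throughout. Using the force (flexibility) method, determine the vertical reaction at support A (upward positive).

Insert a hinge at B; M_B is the redundant, and each span becomes simply supported.
End slopes at the hinge B, treating each span as simply supported:
  span AB: point load 32.5 at a = 3.76: Pab(L + a)/(6LEI) = 160.8/EI
  span AB: triangular load, peak 40.6: w₀L³/(45EI) = 749.4/EI
  span BC: triangular load, peak 6: w₀L³/(45EI) = 14.75/EI
  relative rotation θ_0 = (910.2 + 14.75)/EI = 924.9/EI
A unit hogging moment at B produces rotation L₁/(3EI) + L₂/(3EI) = 4.733/EI.
Slope continuity at B: θ_0 = M_B·4.733/EI, so M_B = 924.9/4.733 = 195.4 kN·m (hogging).
Span AB, ΣM about A with M_B applied at B: R_B^{AB}·9.4 = 1318 + 195.4, so R_B^{AB} = 161 kN and R_A = 223.3 − 161 = 62.32 kN.

R_A = 62.32 kN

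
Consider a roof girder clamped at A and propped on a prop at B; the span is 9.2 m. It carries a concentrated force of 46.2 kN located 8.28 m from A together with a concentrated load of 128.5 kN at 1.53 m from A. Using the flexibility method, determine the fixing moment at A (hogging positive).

M_A = 171.3 kN·m

Remove the prop at B; the released (primary) structure is a cantilever built in at A.
Deflection at B on the released cantilever, summing each load's contribution:
  point load 46.2 at a = 8.28: Pa²(3L − a)/(6EI) = 10199/EI
  point load 128.5 at a = 1.53: Pa²(3L − a)/(6EI) = 1307/EI
  δ_0 = 11506/EI
Tip deflection under a unit load at B: L³/(3EI) = 259.6/EI.
Compatibility at B: δ_0 − R_B·δ_{BB} = 0, so R_B = 11506/259.6 = 44.33 kN.
Moment equilibrium about A: M_A = Σ(load moments about A) − R_B·L = 579.1 − 44.33×9.2 = 171.3 kN·m.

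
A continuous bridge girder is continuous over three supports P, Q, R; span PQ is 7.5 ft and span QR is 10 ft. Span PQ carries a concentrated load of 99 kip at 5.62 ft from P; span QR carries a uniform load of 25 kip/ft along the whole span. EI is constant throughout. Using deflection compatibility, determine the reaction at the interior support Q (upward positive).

Release continuity at Q by inserting a hinge; the redundant is the internal moment M_Q. The primary structure is two simply-supported spans PQ and QR.
Discontinuity in slope at Q on the released structure — sum the simple-span end rotations:
  span PQ: point load 99 at a = 5.62: Pab(L + a)/(6LEI) = 305/EI
  span QR: UDL 25: wL³/(24EI) = 1042/EI
  relative rotation θ_0 = (305 + 1042)/EI = 1347/EI
A unit hogging moment at Q produces rotation L₁/(3EI) + L₂/(3EI) = 5.833/EI.
Slope continuity at Q: θ_0 = M_Q·5.833/EI, so M_Q = 1347/5.833 = 230.9 kip·ft (hogging).
Span PQ, ΣM about P with M_Q applied at Q: R_Q^{PQ}·7.5 = 556.4 + 230.9, so R_Q^{PQ} = 105 kip and R_P = 99 − 105 = -5.964 kip.
Span QR, ΣM about R: R_Q^{QR}·10 = 1250 + 230.9, so R_Q^{QR} = 148.1 kip and R_R = 250 − 148.1 = 101.9 kip.
R_Q = 105 + 148.1 = 253 kip.

R_Q = 253 kip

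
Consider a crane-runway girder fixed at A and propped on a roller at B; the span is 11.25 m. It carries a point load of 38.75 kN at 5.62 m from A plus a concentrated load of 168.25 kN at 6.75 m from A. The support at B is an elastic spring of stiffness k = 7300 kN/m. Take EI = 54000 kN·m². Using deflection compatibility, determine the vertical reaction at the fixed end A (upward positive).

Take the reaction at B as the redundant and release it; the primary structure is a cantilever fixed at A.
Downward deflection at the released point B due to the loads:
  point load 38.75 at a = 5.62: Pa²(3L − a)/(6EI) = 5738/EI
  point load 168.25 at a = 6.75: Pa²(3L − a)/(6EI) = 34497/EI
  δ_0 = 40235/EI
Tip deflection under a unit load at B: L³/(3EI) = 474.6/EI.
With EI = 54000 kN·m²: δ_0 = 0.74508 m and δ_{BB} = 0.008789 m/kN.
Compatibility — the spring shortens by R_B/k under the reaction it provides: δ_0 − R_B·δ_{BB} = R_B/k. With 1/k = 0.000137 m/kN, R_B = δ_0 / (δ_{BB} + 1/k) = 0.74508 / (0.008789 + 0.000137) = 83.47 kN.
Vertical equilibrium: R_A = ΣP − R_B = 207 − 83.47 = 123.5 kN.

R_A = 123.5 kN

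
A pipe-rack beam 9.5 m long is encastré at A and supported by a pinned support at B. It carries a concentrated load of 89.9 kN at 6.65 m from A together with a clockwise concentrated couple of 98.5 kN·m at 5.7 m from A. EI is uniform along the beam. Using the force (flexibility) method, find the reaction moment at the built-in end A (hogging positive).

M_A = 90.97 kN·m

Choose R_B as the redundant. The primary structure is the cantilever fixed at A.
Downward deflection at the released point B due to the loads:
  point load 89.9 at a = 6.65: Pa²(3L − a)/(6EI) = 14478/EI
  clockwise couple 98.5 at a = 5.7: M₀a(2L − a)/(2EI) = 3734/EI
  δ_0 = 18211/EI
Tip deflection under a unit load at B: L³/(3EI) = 285.8/EI.
The prop prevents deflection at B: R_B = δ_0/δ_{BB} = 18211/285.8 = 63.72 kN.
Moment equilibrium about A: M_A = Σ(load moments about A) − R_B·L = 696.3 − 63.72×9.5 = 90.97 kN·m.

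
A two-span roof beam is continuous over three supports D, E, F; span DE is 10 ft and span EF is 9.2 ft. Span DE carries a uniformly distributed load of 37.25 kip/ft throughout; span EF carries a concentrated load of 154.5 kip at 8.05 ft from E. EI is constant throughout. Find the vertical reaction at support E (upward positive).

R_E = 264.9 kip

Insert a hinge at E; M_E is the redundant, and each span becomes simply supported.
End slopes at the hinge E, treating each span as simply supported:
  span DE: UDL 37.25: wL³/(24EI) = 1552/EI
  span EF: point load 154.5 at a = 8.05: Pab(L + b)/(6LEI) = 268.2/EI
  relative rotation θ_0 = (1552 + 268.2)/EI = 1820/EI
A unit hogging moment at E produces rotation L₁/(3EI) + L₂/(3EI) = 6.4/EI.
Slope continuity at E: θ_0 = M_E·6.4/EI, so M_E = 1820/6.4 = 284.4 kip·ft (hogging).
Span DE, ΣM about D with M_E applied at E: R_E^{DE}·10 = 1862 + 284.4, so R_E^{DE} = 214.7 kip and R_D = 372.5 − 214.7 = 157.8 kip.
Span EF, ΣM about F: R_E^{EF}·9.2 = 177.7 + 284.4, so R_E^{EF} = 50.23 kip and R_F = 154.5 − 50.23 = 104.3 kip.
R_E = 214.7 + 50.23 = 264.9 kip.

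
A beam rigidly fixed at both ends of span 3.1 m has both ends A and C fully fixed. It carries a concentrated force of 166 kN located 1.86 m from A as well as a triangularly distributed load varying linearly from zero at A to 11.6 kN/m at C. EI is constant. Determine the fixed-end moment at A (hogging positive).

M_A = 53.12 kN·m

Release both end moments; the primary structure is a simply-supported span AC with redundants M_A and M_C.
On the primary (simply-supported) span, the end slopes from the loading are:
  at A: point load 166 at a = 1.86: Pab(L + b)/(6LEI) = 89.33/EI
  at C: point load 166 at a = 1.86: Pab(L + a)/(6LEI) = 102.1/EI
  at A: triangular load, peak 11.6: 7w₀L³/(360EI) = 6.72/EI
  at C: triangular load, peak 11.6: w₀L³/(45EI) = 7.679/EI
  θ_A0 = 96.05/EI,  θ_C0 = 109.8/EI
Flexibility coefficients: a unit moment at one end gives L/(3EI) there and L/(6EI) at the far end, so f₁₁ = f₂₂ = 1.033/EI and f₁₂ = f₂₁ = 0.5167/EI.
Compatibility — zero rotation at each built-in end:
  1.033 M_A + 0.5167 M_C = 96.05
  0.5167 M_A + 1.033 M_C = 109.8
Solving the pair gives M_A = 53.12 kN·m and M_C = 79.68 kN·m (hogging).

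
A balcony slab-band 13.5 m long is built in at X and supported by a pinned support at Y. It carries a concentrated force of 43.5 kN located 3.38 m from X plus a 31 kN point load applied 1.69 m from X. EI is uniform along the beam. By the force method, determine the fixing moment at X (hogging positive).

M_X = 139.4 kN·m

Take the reaction at Y as the redundant and release it; the primary structure is a cantilever fixed at X.
Downward deflection at the released point Y due to the loads:
  point load 43.5 at a = 3.38: Pa²(3L − a)/(6EI) = 3075/EI
  point load 31 at a = 1.69: Pa²(3L − a)/(6EI) = 572.7/EI
  δ_0 = 3647/EI
Flexibility coefficient — unit upward force at Y: δ_{YY} = L³/(3EI) = 820.1/EI.
The prop prevents deflection at Y: R_Y = δ_0/δ_{YY} = 3647/820.1 = 4.447 kN.
Moment equilibrium about X: M_X = Σ(load moments about X) − R_Y·L = 199.4 − 4.447×13.5 = 139.4 kN·m.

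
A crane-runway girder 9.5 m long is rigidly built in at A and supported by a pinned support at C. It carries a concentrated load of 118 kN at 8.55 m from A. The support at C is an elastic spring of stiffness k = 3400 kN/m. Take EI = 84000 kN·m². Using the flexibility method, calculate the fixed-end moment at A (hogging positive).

M_A = 131.4 kN·m

Choose R_C as the redundant. The primary structure is the cantilever fixed at A.
Primary-structure tip deflection at C by superposition:
  point load 118 at a = 8.55: Pa²(3L − a)/(6EI) = 28682/EI
Tip deflection under a unit load at C: L³/(3EI) = 285.8/EI.
With EI = 84000 kN·m²: δ_0 = 0.34145 m and δ_{CC} = 0.003402 m/kN.
Compatibility — the spring shortens by R_C/k under the reaction it provides: δ_0 − R_C·δ_{CC} = R_C/k. With 1/k = 0.000294 m/kN, R_C = δ_0 / (δ_{CC} + 1/k) = 0.34145 / (0.003402 + 0.000294) = 92.37 kN.
Moment equilibrium about A: M_A = Σ(load moments about A) − R_C·L = 1009 − 92.37×9.5 = 131.4 kN·m.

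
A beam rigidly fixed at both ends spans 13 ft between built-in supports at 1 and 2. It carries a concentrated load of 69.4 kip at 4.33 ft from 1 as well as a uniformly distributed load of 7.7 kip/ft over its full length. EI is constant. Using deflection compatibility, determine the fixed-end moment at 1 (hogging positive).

M_1 = 242.1 kip·ft

Release both end moments; the primary structure is a simply-supported span 12 with redundants M_1 and M_2.
On the primary (simply-supported) span, the end slopes from the loading are:
  at 1: point load 69.4 at a = 4.33: Pab(L + b)/(6LEI) = 723.8/EI
  at 2: point load 69.4 at a = 4.33: Pab(L + a)/(6LEI) = 578.9/EI
  at 1: UDL 7.7: wL³/(24EI) = 704.9/EI
  at 2: UDL 7.7: wL³/(24EI) = 704.9/EI
  θ_10 = 1429/EI,  θ_20 = 1284/EI
Flexibility coefficients: a unit moment at one end gives L/(3EI) there and L/(6EI) at the far end, so f₁₁ = f₂₂ = 4.333/EI and f₁₂ = f₂₁ = 2.167/EI.
Compatibility — zero rotation at each built-in end:
  4.333 M_1 + 2.167 M_2 = 1429
  2.167 M_1 + 4.333 M_2 = 1284
Solving the pair gives M_1 = 242.1 kip·ft and M_2 = 175.2 kip·ft (hogging).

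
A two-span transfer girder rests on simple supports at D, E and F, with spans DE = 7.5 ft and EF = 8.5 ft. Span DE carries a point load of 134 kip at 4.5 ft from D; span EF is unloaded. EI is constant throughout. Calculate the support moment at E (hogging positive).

Release continuity at E by inserting a hinge; the redundant is the internal moment M_E. The primary structure is two simply-supported spans DE and EF.
Rotations at E on the released spans (each span's end-slope, ×1/EI):
  span DE: point load 134 at a = 4.5: Pab(L + a)/(6LEI) = 482.4/EI
  relative rotation θ_0 = (482.4 + 0)/EI = 482.4/EI
A unit hogging moment at E produces rotation L₁/(3EI) + L₂/(3EI) = 5.333/EI.
Slope continuity at E: θ_0 = M_E·5.333/EI, so M_E = 482.4/5.333 = 90.45 kip·ft (hogging).

M_E = 90.45 kip·ft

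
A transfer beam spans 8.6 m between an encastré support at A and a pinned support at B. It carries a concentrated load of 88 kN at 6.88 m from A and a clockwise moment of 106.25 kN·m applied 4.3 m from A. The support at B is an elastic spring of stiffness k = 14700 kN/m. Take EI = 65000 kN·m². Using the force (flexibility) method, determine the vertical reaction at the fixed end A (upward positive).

Release the roller at B. Primary structure: cantilever fixed at A.
Downward deflection at the released point B due to the loads:
  point load 88 at a = 6.88: Pa²(3L − a)/(6EI) = 13135/EI
  clockwise couple 106.25 at a = 4.3: M₀a(2L − a)/(2EI) = 2947/EI
  δ_0 = 16082/EI
Tip deflection under a unit load at B: L³/(3EI) = 212/EI.
With EI = 65000 kN·m²: δ_0 = 0.24741 m and δ_{BB} = 0.003262 m/kN.
Compatibility — the spring shortens by R_B/k under the reaction it provides: δ_0 − R_B·δ_{BB} = R_B/k. With 1/k = 0.000068 m/kN, R_B = δ_0 / (δ_{BB} + 1/k) = 0.24741 / (0.003262 + 0.000068) = 74.3 kN.
Vertical equilibrium: R_A = ΣP − R_B = 88 − 74.3 = 13.7 kN.

R_A = 13.7 kN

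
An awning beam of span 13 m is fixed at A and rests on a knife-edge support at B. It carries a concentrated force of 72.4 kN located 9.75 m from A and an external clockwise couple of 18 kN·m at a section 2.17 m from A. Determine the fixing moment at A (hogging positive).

Remove the prop at B; the released (primary) structure is a cantilever built in at A.
Deflection at B on the released cantilever, summing each load's contribution:
  point load 72.4 at a = 9.75: Pa²(3L − a)/(6EI) = 33552/EI
  clockwise couple 18 at a = 2.17: M₀a(2L − a)/(2EI) = 465.4/EI
  δ_0 = 34018/EI
Flexibility coefficient — unit upward force at B: δ_{BB} = L³/(3EI) = 732.3/EI.
The prop prevents deflection at B: R_B = δ_0/δ_{BB} = 34018/732.3 = 46.45 kN.
Moment equilibrium about A: M_A = Σ(load moments about A) − R_B·L = 723.9 − 46.45×13 = 120 kN·m.

M_A = 120 kN·m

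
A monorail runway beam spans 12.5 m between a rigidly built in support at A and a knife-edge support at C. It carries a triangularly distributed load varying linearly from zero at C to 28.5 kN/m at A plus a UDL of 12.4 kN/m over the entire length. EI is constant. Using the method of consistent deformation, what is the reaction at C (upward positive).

R_C = 93.75 kN

Release the roller at C. Primary structure: cantilever fixed at A.
Downward deflection at the released point C due to the loads:
  triangular load, peak 28.5 at the fixed end: w₀L⁴/(30EI) = 23193/EI
  UDL 12.4: wL⁴/(8EI) = 37842/EI
  δ_0 = 61035/EI
Flexibility coefficient — unit upward force at C: δ_{CC} = L³/(3EI) = 651/EI.
Compatibility at C: δ_0 − R_C·δ_{CC} = 0, so R_C = 61035/651 = 93.75 kN.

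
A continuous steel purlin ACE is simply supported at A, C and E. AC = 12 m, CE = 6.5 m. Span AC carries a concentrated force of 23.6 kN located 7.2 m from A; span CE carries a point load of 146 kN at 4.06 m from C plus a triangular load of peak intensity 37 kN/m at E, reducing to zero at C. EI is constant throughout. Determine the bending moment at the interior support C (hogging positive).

Insert a hinge at C; M_C is the redundant, and each span becomes simply supported.
End slopes at the hinge C, treating each span as simply supported:
  span AC: point load 23.6 at a = 7.2: Pab(L + a)/(6LEI) = 217.5/EI
  span CE: point load 146 at a = 4.06: Pab(L + b)/(6LEI) = 331.5/EI
  span CE: triangular load, peak 37: 7w₀L³/(360EI) = 197.6/EI
  relative rotation θ_0 = (217.5 + 529.1)/EI = 746.6/EI
A unit hogging moment at C produces rotation L₁/(3EI) + L₂/(3EI) = 6.167/EI.
Slope continuity at C: θ_0 = M_C·6.167/EI, so M_C = 746.6/6.167 = 121.1 kN·m (hogging).

M_C = 121.1 kN·m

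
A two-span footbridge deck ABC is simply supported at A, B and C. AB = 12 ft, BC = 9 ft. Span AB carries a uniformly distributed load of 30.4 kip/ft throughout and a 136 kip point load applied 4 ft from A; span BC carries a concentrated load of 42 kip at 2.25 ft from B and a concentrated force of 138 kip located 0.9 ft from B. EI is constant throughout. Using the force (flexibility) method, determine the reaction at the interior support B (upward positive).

R_B = 485.1 kip

Insert a hinge at B; M_B is the redundant, and each span becomes simply supported.
End slopes at the hinge B, treating each span as simply supported:
  span AB: UDL 30.4: wL³/(24EI) = 2189/EI
  span AB: point load 136 at a = 4: Pab(L + a)/(6LEI) = 967.1/EI
  span BC: point load 42 at a = 2.25: Pab(L + b)/(6LEI) = 186/EI
  span BC: point load 138 at a = 0.9: Pab(L + b)/(6LEI) = 318.6/EI
  relative rotation θ_0 = (3156 + 504.6)/EI = 3661/EI
A unit hogging moment at B produces rotation L₁/(3EI) + L₂/(3EI) = 7/EI.
Compatibility: M_B·(L₁+L₂)/(3EI) = θ_0, giving M_B = 522.9 kip·ft (hogging).
Span AB, ΣM about A with M_B applied at B: R_B^{AB}·12 = 2733 + 522.9, so R_B^{AB} = 271.3 kip and R_A = 500.8 − 271.3 = 229.5 kip.
Span BC, ΣM about C: R_B^{BC}·9 = 1401 + 522.9, so R_B^{BC} = 213.8 kip and R_C = 180 − 213.8 = -33.8 kip.
R_B = 271.3 + 213.8 = 485.1 kip.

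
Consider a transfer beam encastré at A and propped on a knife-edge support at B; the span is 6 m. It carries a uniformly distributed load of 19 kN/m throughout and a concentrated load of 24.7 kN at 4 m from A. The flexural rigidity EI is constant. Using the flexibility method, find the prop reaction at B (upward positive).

Remove the prop at B; the released (primary) structure is a cantilever built in at A.
Deflection at B on the released cantilever, summing each load's contribution:
  UDL 19: wL⁴/(8EI) = 3078/EI
  point load 24.7 at a = 4: Pa²(3L − a)/(6EI) = 922.1/EI
  δ_0 = 4000/EI
Tip deflection under a unit load at B: L³/(3EI) = 72/EI.
The prop prevents deflection at B: R_B = δ_0/δ_{BB} = 4000/72 = 55.56 kN.

R_B = 55.56 kN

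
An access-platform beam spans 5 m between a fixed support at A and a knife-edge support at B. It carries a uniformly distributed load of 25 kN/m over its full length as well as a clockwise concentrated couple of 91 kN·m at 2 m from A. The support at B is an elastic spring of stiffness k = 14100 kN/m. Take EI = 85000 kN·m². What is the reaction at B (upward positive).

R_B = 56.21 kN

Release the roller at B. Primary structure: cantilever fixed at A.
Primary-structure tip deflection at B by superposition:
  UDL 25: wL⁴/(8EI) = 1953/EI
  clockwise couple 91 at a = 2: M₀a(2L − a)/(2EI) = 728/EI
  δ_0 = 2681/EI
Flexibility coefficient — unit upward force at B: δ_{BB} = L³/(3EI) = 41.67/EI.
With EI = 85000 kN·m²: δ_0 = 0.031543 m and δ_{BB} = 0.00049 m/kN.
Compatibility — the spring shortens by R_B/k under the reaction it provides: δ_0 − R_B·δ_{BB} = R_B/k. With 1/k = 0.000071 m/kN, R_B = δ_0 / (δ_{BB} + 1/k) = 0.031543 / (0.00049 + 0.000071) = 56.21 kN.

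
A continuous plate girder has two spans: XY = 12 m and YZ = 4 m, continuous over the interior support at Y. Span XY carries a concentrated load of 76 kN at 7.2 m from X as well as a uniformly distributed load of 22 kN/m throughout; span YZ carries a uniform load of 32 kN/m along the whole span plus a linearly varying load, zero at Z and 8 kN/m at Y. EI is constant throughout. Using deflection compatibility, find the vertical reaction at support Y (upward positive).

R_Y = 401.1 kN

Release continuity at Y by inserting a hinge; the redundant is the internal moment M_Y. The primary structure is two simply-supported spans XY and YZ.
Discontinuity in slope at Y on the released structure — sum the simple-span end rotations:
  span XY: point load 76 at a = 7.2: Pab(L + a)/(6LEI) = 700.4/EI
  span XY: UDL 22: wL³/(24EI) = 1584/EI
  span YZ: UDL 32: wL³/(24EI) = 85.33/EI
  span YZ: triangular load, peak 8: w₀L³/(45EI) = 11.38/EI
  relative rotation θ_0 = (2284 + 96.71)/EI = 2381/EI
A unit hogging moment at Y produces rotation L₁/(3EI) + L₂/(3EI) = 5.333/EI.
Slope continuity at Y: θ_0 = M_Y·5.333/EI, so M_Y = 2381/5.333 = 446.5 kN·m (hogging).
Span XY, ΣM about X with M_Y applied at Y: R_Y^{XY}·12 = 2131 + 446.5, so R_Y^{XY} = 214.8 kN and R_X = 340 − 214.8 = 125.2 kN.
Span YZ, ΣM about Z: R_Y^{YZ}·4 = 298.7 + 446.5, so R_Y^{YZ} = 186.3 kN and R_Z = 144 − 186.3 = -42.28 kN.
R_Y = 214.8 + 186.3 = 401.1 kN.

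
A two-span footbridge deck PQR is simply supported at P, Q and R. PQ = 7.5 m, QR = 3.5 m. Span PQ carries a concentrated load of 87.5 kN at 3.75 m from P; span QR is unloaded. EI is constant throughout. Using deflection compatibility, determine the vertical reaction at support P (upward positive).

Insert a hinge at Q; M_Q is the redundant, and each span becomes simply supported.
Rotations at Q on the released spans (each span's end-slope, ×1/EI):
  span PQ: point load 87.5 at a = 3.75: Pab(L + a)/(6LEI) = 307.6/EI
  relative rotation θ_0 = (307.6 + 0)/EI = 307.6/EI
A unit hogging moment at Q produces rotation L₁/(3EI) + L₂/(3EI) = 3.667/EI.
Compatibility: M_Q·(L₁+L₂)/(3EI) = θ_0, giving M_Q = 83.9 kN·m (hogging).
Span PQ, ΣM about P with M_Q applied at Q: R_Q^{PQ}·7.5 = 328.1 + 83.9, so R_Q^{PQ} = 54.94 kN and R_P = 87.5 − 54.94 = 32.56 kN.

R_P = 32.56 kN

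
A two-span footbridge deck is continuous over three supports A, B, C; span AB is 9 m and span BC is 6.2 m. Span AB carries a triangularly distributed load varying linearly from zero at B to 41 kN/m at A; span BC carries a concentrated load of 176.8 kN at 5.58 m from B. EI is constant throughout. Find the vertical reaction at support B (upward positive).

R_B = 116.5 kN

Take M_B as the redundant. Released structure: two simple spans AB and BC with a hinge at B.
Discontinuity in slope at B on the released structure — sum the simple-span end rotations:
  span AB: triangular load, peak 41: 7w₀L³/(360EI) = 581.2/EI
  span BC: point load 176.8 at a = 5.58: Pab(L + b)/(6LEI) = 112.1/EI
  relative rotation θ_0 = (581.2 + 112.1)/EI = 693.3/EI
A unit hogging moment at B produces rotation L₁/(3EI) + L₂/(3EI) = 5.067/EI.
Compatibility: M_B·(L₁+L₂)/(3EI) = θ_0, giving M_B = 136.8 kN·m (hogging).
Span AB, ΣM about A with M_B applied at B: R_B^{AB}·9 = 553.5 + 136.8, so R_B^{AB} = 76.7 kN and R_A = 184.5 − 76.7 = 107.8 kN.
Span BC, ΣM about C: R_B^{BC}·6.2 = 109.6 + 136.8, so R_B^{BC} = 39.75 kN and R_C = 176.8 − 39.75 = 137 kN.
R_B = 76.7 + 39.75 = 116.5 kN.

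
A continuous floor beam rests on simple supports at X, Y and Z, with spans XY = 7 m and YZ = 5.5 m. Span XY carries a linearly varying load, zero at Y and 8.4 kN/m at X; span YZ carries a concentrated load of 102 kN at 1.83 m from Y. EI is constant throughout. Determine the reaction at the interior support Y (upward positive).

Insert a hinge at Y; M_Y is the redundant, and each span becomes simply supported.
End slopes at the hinge Y, treating each span as simply supported:
  span XY: triangular load, peak 8.4: 7w₀L³/(360EI) = 56.02/EI
  span YZ: point load 102 at a = 1.83: Pab(L + b)/(6LEI) = 190.4/EI
  relative rotation θ_0 = (56.02 + 190.4)/EI = 246.4/EI
A unit hogging moment at Y produces rotation L₁/(3EI) + L₂/(3EI) = 4.167/EI.
Slope continuity at Y: θ_0 = M_Y·4.167/EI, so M_Y = 246.4/4.167 = 59.13 kN·m (hogging).
Span XY, ΣM about X with M_Y applied at Y: R_Y^{XY}·7 = 68.6 + 59.13, so R_Y^{XY} = 18.25 kN and R_X = 29.4 − 18.25 = 11.15 kN.
Span YZ, ΣM about Z: R_Y^{YZ}·5.5 = 374.3 + 59.13, so R_Y^{YZ} = 78.81 kN and R_Z = 102 − 78.81 = 23.19 kN.
R_Y = 18.25 + 78.81 = 97.06 kN.

R_Y = 97.06 kN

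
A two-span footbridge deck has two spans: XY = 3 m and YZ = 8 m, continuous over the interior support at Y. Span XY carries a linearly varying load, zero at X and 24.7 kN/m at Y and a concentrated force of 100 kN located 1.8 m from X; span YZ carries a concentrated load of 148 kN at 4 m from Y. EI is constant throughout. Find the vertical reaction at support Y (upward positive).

Release continuity at Y by inserting a hinge; the redundant is the internal moment M_Y. The primary structure is two simply-supported spans XY and YZ.
Discontinuity in slope at Y on the released structure — sum the simple-span end rotations:
  span XY: triangular load, peak 24.7: w₀L³/(45EI) = 14.82/EI
  span XY: point load 100 at a = 1.8: Pab(L + a)/(6LEI) = 57.6/EI
  span YZ: point load 148 at a = 4: Pab(L + b)/(6LEI) = 592/EI
  relative rotation θ_0 = (72.42 + 592)/EI = 664.4/EI
A unit hogging moment at Y produces rotation L₁/(3EI) + L₂/(3EI) = 3.667/EI.
Slope continuity at Y: θ_0 = M_Y·3.667/EI, so M_Y = 664.4/3.667 = 181.2 kN·m (hogging).
Span XY, ΣM about X with M_Y applied at Y: R_Y^{XY}·3 = 254.1 + 181.2, so R_Y^{XY} = 145.1 kN and R_X = 137.1 − 145.1 = -8.052 kN.
Span YZ, ΣM about Z: R_Y^{YZ}·8 = 592 + 181.2, so R_Y^{YZ} = 96.65 kN and R_Z = 148 − 96.65 = 51.35 kN.
R_Y = 145.1 + 96.65 = 241.8 kN.

R_Y = 241.8 kN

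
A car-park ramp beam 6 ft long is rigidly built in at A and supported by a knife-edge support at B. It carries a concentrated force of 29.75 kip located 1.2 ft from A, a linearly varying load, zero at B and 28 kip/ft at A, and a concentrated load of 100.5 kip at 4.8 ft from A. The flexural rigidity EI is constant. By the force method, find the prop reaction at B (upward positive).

R_B = 89.22 kip

Remove the prop at B; the released (primary) structure is a cantilever built in at A.
Deflection at B on the released cantilever, summing each load's contribution:
  point load 29.75 at a = 1.2: Pa²(3L − a)/(6EI) = 120/EI
  triangular load, peak 28 at the fixed end: w₀L⁴/(30EI) = 1210/EI
  point load 100.5 at a = 4.8: Pa²(3L − a)/(6EI) = 5094/EI
  δ_0 = 6424/EI
Flexibility coefficient — unit upward force at B: δ_{BB} = L³/(3EI) = 72/EI.
The prop prevents deflection at B: R_B = δ_0/δ_{BB} = 6424/72 = 89.22 kip.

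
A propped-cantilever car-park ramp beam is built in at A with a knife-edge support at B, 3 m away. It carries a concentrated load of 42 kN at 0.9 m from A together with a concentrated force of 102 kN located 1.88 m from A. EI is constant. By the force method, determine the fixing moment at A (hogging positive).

M_A = 71.65 kN·m

Take the reaction at B as the redundant and release it; the primary structure is a cantilever fixed at A.
Deflection at B on the released cantilever, summing each load's contribution:
  point load 42 at a = 0.9: Pa²(3L − a)/(6EI) = 45.93/EI
  point load 102 at a = 1.88: Pa²(3L − a)/(6EI) = 427.8/EI
  δ_0 = 473.7/EI
Tip deflection under a unit load at B: L³/(3EI) = 9/EI.
Compatibility at B: δ_0 − R_B·δ_{BB} = 0, so R_B = 473.7/9 = 52.64 kN.
Moment equilibrium about A: M_A = Σ(load moments about A) − R_B·L = 229.6 − 52.64×3 = 71.65 kN·m.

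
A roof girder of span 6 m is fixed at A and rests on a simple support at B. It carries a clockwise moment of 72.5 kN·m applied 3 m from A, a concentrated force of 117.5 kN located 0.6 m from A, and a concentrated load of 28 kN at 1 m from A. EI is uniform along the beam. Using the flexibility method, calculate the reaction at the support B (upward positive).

Take the reaction at B as the redundant and release it; the primary structure is a cantilever fixed at A.
Downward deflection at the released point B due to the loads:
  clockwise couple 72.5 at a = 3: M₀a(2L − a)/(2EI) = 978.8/EI
  point load 117.5 at a = 0.6: Pa²(3L − a)/(6EI) = 122.7/EI
  point load 28 at a = 1: Pa²(3L − a)/(6EI) = 79.33/EI
  δ_0 = 1181/EI
Flexibility coefficient — unit upward force at B: δ_{BB} = L³/(3EI) = 72/EI.
Compatibility at B: δ_0 − R_B·δ_{BB} = 0, so R_B = 1181/72 = 16.4 kN.

R_B = 16.4 kN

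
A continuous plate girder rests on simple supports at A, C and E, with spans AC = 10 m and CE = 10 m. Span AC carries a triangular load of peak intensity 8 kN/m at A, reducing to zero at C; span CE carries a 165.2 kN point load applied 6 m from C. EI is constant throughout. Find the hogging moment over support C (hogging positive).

M_C = 162.1 kN·m

Release continuity at C by inserting a hinge; the redundant is the internal moment M_C. The primary structure is two simply-supported spans AC and CE.
End slopes at the hinge C, treating each span as simply supported:
  span AC: triangular load, peak 8: 7w₀L³/(360EI) = 155.6/EI
  span CE: point load 165.2 at a = 6: Pab(L + b)/(6LEI) = 925.1/EI
  relative rotation θ_0 = (155.6 + 925.1)/EI = 1081/EI
A unit hogging moment at C produces rotation L₁/(3EI) + L₂/(3EI) = 6.667/EI.
Compatibility: M_C·(L₁+L₂)/(3EI) = θ_0, giving M_C = 162.1 kN·m (hogging).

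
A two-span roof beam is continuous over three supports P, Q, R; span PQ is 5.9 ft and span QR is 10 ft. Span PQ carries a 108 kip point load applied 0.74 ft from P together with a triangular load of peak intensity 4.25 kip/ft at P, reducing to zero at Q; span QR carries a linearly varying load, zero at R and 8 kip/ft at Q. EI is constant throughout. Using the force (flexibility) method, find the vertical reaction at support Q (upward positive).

R_Q = 58.23 kip

Release continuity at Q by inserting a hinge; the redundant is the internal moment M_Q. The primary structure is two simply-supported spans PQ and QR.
Discontinuity in slope at Q on the released structure — sum the simple-span end rotations:
  span PQ: point load 108 at a = 0.74: Pab(L + a)/(6LEI) = 77.35/EI
  span PQ: triangular load, peak 4.25: 7w₀L³/(360EI) = 16.97/EI
  span QR: triangular load, peak 8: w₀L³/(45EI) = 177.8/EI
  relative rotation θ_0 = (94.32 + 177.8)/EI = 272.1/EI
A unit hogging moment at Q produces rotation L₁/(3EI) + L₂/(3EI) = 5.3/EI.
Compatibility: M_Q·(L₁+L₂)/(3EI) = θ_0, giving M_Q = 51.34 kip·ft (hogging).
Span PQ, ΣM about P with M_Q applied at Q: R_Q^{PQ}·5.9 = 104.6 + 51.34, so R_Q^{PQ} = 26.43 kip and R_P = 120.5 − 26.43 = 94.11 kip.
Span QR, ΣM about R: R_Q^{QR}·10 = 266.7 + 51.34, so R_Q^{QR} = 31.8 kip and R_R = 40 − 31.8 = 8.199 kip.
R_Q = 26.43 + 31.8 = 58.23 kip.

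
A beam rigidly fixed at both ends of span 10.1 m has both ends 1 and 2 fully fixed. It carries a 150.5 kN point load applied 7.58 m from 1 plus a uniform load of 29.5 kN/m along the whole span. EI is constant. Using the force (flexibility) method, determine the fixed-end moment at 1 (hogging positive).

Release both end moments; the primary structure is a simply-supported span 12 with redundants M_1 and M_2.
On the primary (simply-supported) span, the end slopes from the loading are:
  at 1: point load 150.5 at a = 7.58: Pab(L + b)/(6LEI) = 598.7/EI
  at 2: point load 150.5 at a = 7.58: Pab(L + a)/(6LEI) = 838.7/EI
  at 1: UDL 29.5: wL³/(24EI) = 1266/EI
  at 2: UDL 29.5: wL³/(24EI) = 1266/EI
  θ_10 = 1865/EI,  θ_20 = 2105/EI
Flexibility coefficients: a unit moment at one end gives L/(3EI) there and L/(6EI) at the far end, so f₁₁ = f₂₂ = 3.367/EI and f₁₂ = f₂₁ = 1.683/EI.
Compatibility — zero rotation at each built-in end:
  3.367 M_1 + 1.683 M_2 = 1865
  1.683 M_1 + 3.367 M_2 = 2105
Solving the pair gives M_1 = 321.8 kN·m and M_2 = 464.4 kN·m (hogging).

M_1 = 321.8 kN·m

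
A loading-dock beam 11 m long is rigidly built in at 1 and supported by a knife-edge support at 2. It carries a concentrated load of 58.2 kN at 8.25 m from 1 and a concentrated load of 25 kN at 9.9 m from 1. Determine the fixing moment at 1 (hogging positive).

Release the roller at 2. Primary structure: cantilever fixed at 1.
Free-end deflection of the primary structure under the applied loading (downward +):
  point load 58.2 at a = 8.25: Pa²(3L − a)/(6EI) = 16340/EI
  point load 25 at a = 9.9: Pa²(3L − a)/(6EI) = 9433/EI
  δ_0 = 25774/EI
Flexibility coefficient — unit upward force at 2: δ_{22} = L³/(3EI) = 443.7/EI.
The prop prevents deflection at 2: R_2 = δ_0/δ_{22} = 25774/443.7 = 58.09 kN.
Moment equilibrium about 1: M_1 = Σ(load moments about 1) − R_2·L = 727.6 − 58.09×11 = 88.64 kN·m.

M_1 = 88.64 kN·m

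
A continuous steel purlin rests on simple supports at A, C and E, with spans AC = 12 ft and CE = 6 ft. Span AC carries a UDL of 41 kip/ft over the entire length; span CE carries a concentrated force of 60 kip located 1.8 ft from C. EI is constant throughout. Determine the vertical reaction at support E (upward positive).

R_E = -67.57 kip

Take M_C as the redundant. Released structure: two simple spans AC and CE with a hinge at C.
Discontinuity in slope at C on the released structure — sum the simple-span end rotations:
  span AC: UDL 41: wL³/(24EI) = 2952/EI
  span CE: point load 60 at a = 1.8: Pab(L + b)/(6LEI) = 128.5/EI
  relative rotation θ_0 = (2952 + 128.5)/EI = 3081/EI
A unit hogging moment at C produces rotation L₁/(3EI) + L₂/(3EI) = 6/EI.
Compatibility: M_C·(L₁+L₂)/(3EI) = θ_0, giving M_C = 513.4 kip·ft (hogging).
Span CE, ΣM about E: R_C^{CE}·6 = 252 + 513.4, so R_C^{CE} = 127.6 kip and R_E = 60 − 127.6 = -67.57 kip.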